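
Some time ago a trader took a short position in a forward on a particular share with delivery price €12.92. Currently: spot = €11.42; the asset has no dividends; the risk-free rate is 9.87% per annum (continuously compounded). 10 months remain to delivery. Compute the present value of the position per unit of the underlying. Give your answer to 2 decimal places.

€0.48

Current fair forward for the remaining 10 months: F = S·e^(r·T), r = 0.0987
F = 11.42 · e^(0.0987 × 10/12) = 11.42 × 1.085727 = 12.3990
Value of long forward = (F − K)·e^(−rT) = (12.3990 − 12.92) · e^(−0.0987·10/12)
= -0.5210 × 0.921042 = -0.48
Short position value = −(long value) = €0.48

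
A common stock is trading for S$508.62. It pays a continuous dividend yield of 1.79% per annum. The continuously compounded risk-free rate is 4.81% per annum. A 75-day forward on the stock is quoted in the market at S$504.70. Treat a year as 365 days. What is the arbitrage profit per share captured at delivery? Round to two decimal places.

S$7.09 per share

Fair forward: F* = S·e^(carry·T), with carry = (r − q) = 0.0481 − 0.0179 = 0.0302
F* = 508.62 · e^(0.0302 × 75/365) = 508.62 · e^0.006205 = 508.62 × 1.006224 = S$511.7857
Market S$504.70 < fair S$511.7857: forward underpriced → reverse cash-and-carry (short spot, go long the forward).
At maturity, profit = |F_mkt − F*| = |504.70 − 511.7857| = S$7.09 per share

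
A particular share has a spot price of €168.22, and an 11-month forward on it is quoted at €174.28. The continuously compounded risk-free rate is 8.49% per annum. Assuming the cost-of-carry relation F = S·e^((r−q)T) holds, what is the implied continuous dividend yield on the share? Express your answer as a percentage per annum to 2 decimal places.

From F = S·e^((r−q)T): (r − q) = ln(F/S)/T
ln(174.28/168.22) = ln(1.036024) = 0.035390
(r − q) = 0.035390 / (11/12) = 0.038607
q = r − ln(F/S)/T = 0.0849 − 0.038607 = 0.046293
q = 4.63%

4.63%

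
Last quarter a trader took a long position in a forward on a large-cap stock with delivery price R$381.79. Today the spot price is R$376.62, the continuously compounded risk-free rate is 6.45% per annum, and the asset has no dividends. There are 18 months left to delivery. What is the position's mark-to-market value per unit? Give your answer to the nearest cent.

R$30.04

Current fair forward for the remaining 18 months: F = S·e^(r·T), r = 0.0645
F = 376.62 · e^(0.0645 × 18/12) = 376.62 × 1.101585 = 414.8789
Value of long forward = (F − K)·e^(−rT) = (414.8789 − 381.79) · e^(−0.0645·18/12)
= 33.0889 × 0.907783 = 30.04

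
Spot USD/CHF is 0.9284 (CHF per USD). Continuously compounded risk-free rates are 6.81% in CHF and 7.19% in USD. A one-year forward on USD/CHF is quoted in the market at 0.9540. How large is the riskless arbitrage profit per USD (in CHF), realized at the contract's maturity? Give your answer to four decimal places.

0.0291 per USD (in CHF)

Fair forward: F* = S·e^(carry·T), with carry = (r_CHF − r_USD) = 0.0681 − 0.0719 = -0.0038
F* = 0.9284 · e^(-0.0038 × 12/12) = 0.9284 · e^-0.003800 = 0.9284 × 0.996207 = 0.9249
Market 0.9540 > fair 0.9249: forward overpriced → cash-and-carry (buy spot, short the forward).
At maturity, profit = |F_mkt − F*| = |0.9540 − 0.9249| = 0.0291 per USD (in CHF)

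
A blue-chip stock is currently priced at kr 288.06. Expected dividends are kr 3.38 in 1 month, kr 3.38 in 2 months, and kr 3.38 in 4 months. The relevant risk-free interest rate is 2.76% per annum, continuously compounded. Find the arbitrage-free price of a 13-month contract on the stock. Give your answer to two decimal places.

kr 286.41

PV(dividends) I = 3.38·e^(−0.0276·1/12) + 3.38·e^(−0.0276·2/12) + 3.38·e^(−0.0276·4/12)
I = 3.3722 + 3.3645 + 3.3490 = 10.0857
F = (S − I)·e^(rT) = (288.06 − 10.0857) · e^(0.0276·13/12)
= 277.9743 · e^0.029900 = 277.9743 × 1.030351 = kr 286.41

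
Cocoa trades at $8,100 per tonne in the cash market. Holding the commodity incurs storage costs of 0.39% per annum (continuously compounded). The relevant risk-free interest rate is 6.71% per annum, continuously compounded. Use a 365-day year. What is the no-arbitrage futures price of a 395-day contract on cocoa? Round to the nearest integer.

$8,747 per tonne

Net carry = r + u − y = 0.0671 + 0.0039 − 0.0000 = 0.0710
F = S·e^((r+u−y)T) = 8100 · e^(0.0710 × 395/365) = 8100 · e^0.076836
= 8100 × 1.079865 = $8,747 per tonne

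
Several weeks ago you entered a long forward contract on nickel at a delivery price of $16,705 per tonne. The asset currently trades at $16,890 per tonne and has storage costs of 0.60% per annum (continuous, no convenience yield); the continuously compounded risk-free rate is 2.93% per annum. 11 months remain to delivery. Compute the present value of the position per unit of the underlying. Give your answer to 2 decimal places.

$720.85 per tonne

Current fair forward for the remaining 11 months: F = S·e^((r + u)·T), (r + u) = 0.0293 + 0.0060 = 0.0353
F = 16890 · e^(0.0353 × 11/12) = 16890 × 1.03288756 = 17445.4709
Value of long forward = (F − K)·e^(−rT) = (17445.4709 − 16705) · e^(−0.0293·11/12)
= 740.4709 × 0.97349914 = 720.85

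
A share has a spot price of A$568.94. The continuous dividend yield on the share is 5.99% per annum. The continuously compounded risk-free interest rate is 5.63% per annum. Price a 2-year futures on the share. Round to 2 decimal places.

A$564.86

F = S·e^((r − q)T) = 568.94 · e^((0.0563 − 0.0599) × 2)
= 568.94 · e^-0.007200 = 568.94 × 0.992826
F = A$564.86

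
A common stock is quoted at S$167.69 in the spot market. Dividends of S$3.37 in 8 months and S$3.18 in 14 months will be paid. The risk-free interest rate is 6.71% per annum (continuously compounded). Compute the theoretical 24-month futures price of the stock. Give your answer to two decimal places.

S$184.73

PV(dividends) I = 3.37·e^(−0.0671·8/12) + 3.18·e^(−0.0671·14/12)
I = 3.2226 + 2.9406 = 6.1632
F = (S − I)·e^(rT) = (167.69 − 6.1632) · e^(0.0671·24/12)
= 161.5268 · e^0.134200 = 161.5268 × 1.143622 = S$184.73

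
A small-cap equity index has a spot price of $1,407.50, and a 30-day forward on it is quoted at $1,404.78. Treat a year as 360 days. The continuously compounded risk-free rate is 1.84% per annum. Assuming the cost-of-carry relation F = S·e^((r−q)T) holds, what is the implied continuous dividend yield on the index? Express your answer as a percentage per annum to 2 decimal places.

4.16%

From F = S·e^((r−q)T): (r − q) = ln(F/S)/T
ln(1404.78/1407.50) = ln(0.998067) = -0.001935
(r − q) = -0.001935 / (30/360) = -0.023220
q = r − ln(F/S)/T = 0.0184 + 0.023220 = 0.041620
q = 4.16%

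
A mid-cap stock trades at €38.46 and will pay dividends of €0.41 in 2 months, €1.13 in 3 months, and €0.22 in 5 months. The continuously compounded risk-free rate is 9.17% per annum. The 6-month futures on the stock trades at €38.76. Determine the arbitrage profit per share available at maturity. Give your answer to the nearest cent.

€0.30 per share

PV(dividends) I = 0.41·e^(−0.0917·2/12) + 1.13·e^(−0.0917·3/12) + 0.22·e^(−0.0917·5/12) = 1.7199
Fair futures F* = (S − I)·e^(rT) = (38.46 − 1.7199)·e^0.045850 = 36.7401 × 1.046917 = 38.4638
Market €38.76 > fair 38.4638: forward overpriced → cash-and-carry (borrow at r, buy the stock and collect the dividends, short the forward).
Profit at T = |F_mkt − F*| = |38.76 − 38.4638| = €0.30 per share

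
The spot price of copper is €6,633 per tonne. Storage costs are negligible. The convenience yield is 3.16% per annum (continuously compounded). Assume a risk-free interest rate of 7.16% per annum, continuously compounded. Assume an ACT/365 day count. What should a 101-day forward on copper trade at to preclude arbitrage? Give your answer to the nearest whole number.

Net carry = r + u − y = 0.0716 + 0.0000 − 0.0316 = 0.0400
F = S·e^((r+u−y)T) = 6633 · e^(0.0400 × 101/365) = 6633 · e^0.011068
= 6633 × 1.011129 = €6,707 per tonne

€6,707 per tonne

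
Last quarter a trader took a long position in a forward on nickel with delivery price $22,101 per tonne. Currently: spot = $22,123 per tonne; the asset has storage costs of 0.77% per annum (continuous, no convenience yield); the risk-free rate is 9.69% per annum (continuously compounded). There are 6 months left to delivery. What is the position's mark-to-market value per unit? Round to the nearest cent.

Current fair forward for the remaining 6 months: F = S·e^((r + u)·T), (r + u) = 0.0969 + 0.0077 = 0.1046
F = 22123 · e^(0.1046 × 6/12) = 22123 × 1.05369180 = 23310.8237
Value of long forward = (F − K)·e^(−rT) = (23310.8237 − 22101) · e^(−0.0969·6/12)
= 1209.8237 × 0.95270497 = 1152.61

$1152.61 per tonne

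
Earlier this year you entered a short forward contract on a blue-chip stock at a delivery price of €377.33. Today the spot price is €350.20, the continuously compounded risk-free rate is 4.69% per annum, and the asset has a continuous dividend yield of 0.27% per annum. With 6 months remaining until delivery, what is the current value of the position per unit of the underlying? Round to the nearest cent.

Current fair forward for the remaining 6 months: F = S·e^((r − q)·T), (r − q) = 0.0469 − 0.0027 = 0.0442
F = 350.20 · e^(0.0442 × 6/12) = 350.20 × 1.022346 = 358.0256
Value of long forward = (F − K)·e^(−rT) = (358.0256 − 377.33) · e^(−0.0469·6/12)
= -19.3044 × 0.976823 = -18.86
Short position value = −(long value) = €18.86

€18.86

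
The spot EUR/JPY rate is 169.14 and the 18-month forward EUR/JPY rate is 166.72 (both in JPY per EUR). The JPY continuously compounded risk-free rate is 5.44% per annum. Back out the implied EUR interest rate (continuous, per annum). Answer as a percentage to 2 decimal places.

F = S·e^((r_JPY − r_EUR)T) ⇒ r_EUR = r_JPY − ln(F/S)/T
ln(166.72/169.14) = -0.014411; /(18/12) = -0.009607
r_EUR = 0.0544 + 0.009607 = 0.064007
r_EUR = 6.40%

6.40%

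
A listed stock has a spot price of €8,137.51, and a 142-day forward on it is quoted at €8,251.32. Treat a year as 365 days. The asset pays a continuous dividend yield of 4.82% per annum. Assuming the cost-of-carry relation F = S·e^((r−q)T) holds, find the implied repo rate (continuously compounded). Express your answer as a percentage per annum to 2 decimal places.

From F = S·e^((r−q)T): (r − q) = ln(F/S)/T
ln(8251.32/8137.51) = ln(1.013986) = 0.013889
(r − q) = 0.013889 / (142/365) = 0.035701
r = ln(F/S)/T + q = 0.035701 + 0.0482 = 0.083901
r = 8.39%

8.39%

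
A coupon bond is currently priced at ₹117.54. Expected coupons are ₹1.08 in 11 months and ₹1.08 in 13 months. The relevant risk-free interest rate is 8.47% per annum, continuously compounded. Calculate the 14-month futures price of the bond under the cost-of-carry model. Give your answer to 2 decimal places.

₹127.56

PV(coupons) I = 1.08·e^(−0.0847·11/12) + 1.08·e^(−0.0847·13/12)
I = 0.9993 + 0.9853 = 1.9846
F = (S − I)·e^(rT) = (117.54 − 1.9846) · e^(0.0847·14/12)
= 115.5554 · e^0.098817 = 115.5554 × 1.103864 = ₹127.56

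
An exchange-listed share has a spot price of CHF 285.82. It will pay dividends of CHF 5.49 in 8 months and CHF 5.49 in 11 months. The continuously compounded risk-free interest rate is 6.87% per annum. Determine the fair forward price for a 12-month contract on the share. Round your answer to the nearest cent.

PV(dividends) I = 5.49·e^(−0.0687·8/12) + 5.49·e^(−0.0687·11/12)
I = 5.2442 + 5.1549 = 10.3991
F = (S − I)·e^(rT) = (285.82 − 10.3991) · e^(0.0687·12/12)
= 275.4209 · e^0.068700 = 275.4209 × 1.071115 = CHF 295.01

CHF 295.01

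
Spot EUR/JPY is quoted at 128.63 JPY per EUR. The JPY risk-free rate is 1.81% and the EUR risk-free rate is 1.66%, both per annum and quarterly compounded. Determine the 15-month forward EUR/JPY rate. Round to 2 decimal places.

128.87

By covered interest parity, F = S · (1+r_JPY/4)^(4T) / (1+r_EUR/4)^(4T)
= 128.63 × 1.022831 / 1.020923 = 128.63 × 1.001869
F = 128.87 JPY per EUR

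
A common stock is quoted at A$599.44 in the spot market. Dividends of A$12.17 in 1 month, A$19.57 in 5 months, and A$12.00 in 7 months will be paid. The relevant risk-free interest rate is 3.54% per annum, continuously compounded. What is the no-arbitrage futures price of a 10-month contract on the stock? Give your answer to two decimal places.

PV(dividends) I = 12.17·e^(−0.0354·1/12) + 19.57·e^(−0.0354·5/12) + 12.00·e^(−0.0354·7/12)
I = 12.1342 + 19.2835 + 11.7547 = 43.1724
F = (S − I)·e^(rT) = (599.44 − 43.1724) · e^(0.0354·10/12)
= 556.2676 · e^0.029500 = 556.2676 × 1.029939 = A$572.92

A$572.92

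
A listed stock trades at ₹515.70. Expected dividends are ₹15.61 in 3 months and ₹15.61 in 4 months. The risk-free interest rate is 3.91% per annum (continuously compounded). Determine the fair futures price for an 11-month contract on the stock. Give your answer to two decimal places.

PV(dividends) I = 15.61·e^(−0.0391·3/12) + 15.61·e^(−0.0391·4/12)
I = 15.4582 + 15.4079 = 30.8661
F = (S − I)·e^(rT) = (515.70 − 30.8661) · e^(0.0391·11/12)
= 484.8339 · e^0.035842 = 484.8339 × 1.036492 = ₹502.53

₹502.53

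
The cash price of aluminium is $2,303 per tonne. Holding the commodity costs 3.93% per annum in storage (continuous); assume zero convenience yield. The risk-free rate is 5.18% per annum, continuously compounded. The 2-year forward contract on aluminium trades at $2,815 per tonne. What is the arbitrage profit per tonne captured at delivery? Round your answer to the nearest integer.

$52 per tonne

Fair forward: F* = S·e^(carry·T), with carry = (r + u) = 0.0518 + 0.0393 = 0.0911
F* = 2303 · e^(0.0911 × 2) = 2303 · e^0.182200 = 2303 × 1.199854 = $2763.2638
Market $2815 > fair $2763.2638: forward overpriced → cash-and-carry (buy spot, short the forward).
At maturity, profit = |F_mkt − F*| = |2815 − 2763.2638| = $52 per tonne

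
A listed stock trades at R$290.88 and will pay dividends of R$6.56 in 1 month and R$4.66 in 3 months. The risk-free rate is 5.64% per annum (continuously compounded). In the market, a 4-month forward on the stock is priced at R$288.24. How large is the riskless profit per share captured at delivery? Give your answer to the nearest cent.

PV(dividends) I = 6.56·e^(−0.0564·1/12) + 4.66·e^(−0.0564·3/12) = 11.1240
Fair forward F* = (S − I)·e^(rT) = (290.88 − 11.1240)·e^0.018800 = 279.7560 × 1.018978 = 285.0652
Market R$288.24 > fair 285.0652: forward overpriced → cash-and-carry (borrow at r, buy the stock and collect the dividends, short the forward).
Profit at T = |F_mkt − F*| = |288.24 − 285.0652| = R$3.17 per share

R$3.17 per share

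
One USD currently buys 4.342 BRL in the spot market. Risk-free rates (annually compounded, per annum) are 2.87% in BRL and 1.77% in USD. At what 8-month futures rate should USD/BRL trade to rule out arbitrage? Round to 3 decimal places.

4.373

By covered interest parity, F = S · (1+r_BRL)^T / (1+r_USD)^T
= 4.342 × 1.019043 / 1.011765 = 4.342 × 1.007193
F = 4.373 BRL per USD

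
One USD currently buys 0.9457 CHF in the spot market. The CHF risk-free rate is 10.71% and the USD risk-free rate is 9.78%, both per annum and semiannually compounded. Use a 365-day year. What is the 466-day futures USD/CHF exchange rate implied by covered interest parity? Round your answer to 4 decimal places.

0.9564

By covered interest parity, F = S · (1+r_CHF/2)^(2T) / (1+r_USD/2)^(2T)
= 0.9457 × 1.142479 / 1.129647 = 0.9457 × 1.011359
F = 0.9564 CHF per USD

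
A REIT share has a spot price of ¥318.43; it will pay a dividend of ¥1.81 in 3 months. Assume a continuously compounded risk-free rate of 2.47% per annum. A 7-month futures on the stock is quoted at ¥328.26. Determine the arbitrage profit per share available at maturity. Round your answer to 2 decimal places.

¥7.03 per share

PV(dividends) I = 1.81·e^(−0.0247·3/12) = 1.7989
Fair futures F* = (S − I)·e^(rT) = (318.43 − 1.7989)·e^0.014408 = 316.6311 × 1.014512 = 321.2261
Market ¥328.26 > fair 321.2261: forward overpriced → cash-and-carry (borrow at r, buy the stock and collect the dividends, short the forward).
Profit at T = |F_mkt − F*| = |328.26 − 321.2261| = ¥7.03 per share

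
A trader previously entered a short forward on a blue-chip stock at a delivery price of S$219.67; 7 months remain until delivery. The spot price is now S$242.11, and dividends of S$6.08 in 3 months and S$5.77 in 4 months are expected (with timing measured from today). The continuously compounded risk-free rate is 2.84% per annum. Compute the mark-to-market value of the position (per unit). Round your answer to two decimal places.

-S$14.30

PV(remaining dividends) I = 6.08·e^(−0.0284·3/12) + 5.77·e^(−0.0284·4/12) = 11.7526
Current forward F = (S − I)·e^(rT) = (242.11 − 11.7526)·e^(0.0284·7/12) = 230.3574 × 1.016705 = 234.2055
Value (long) = (F − K)·e^(−rT) = (234.2055 − 219.67) × 0.983570 = 14.2967
Short position value = −(long value) = -S$14.30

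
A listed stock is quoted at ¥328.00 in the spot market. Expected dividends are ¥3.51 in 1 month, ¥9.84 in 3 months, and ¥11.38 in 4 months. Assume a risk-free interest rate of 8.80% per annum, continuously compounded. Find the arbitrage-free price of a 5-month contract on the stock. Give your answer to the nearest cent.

¥315.19

PV(dividends) I = 3.51·e^(−0.0880·1/12) + 9.84·e^(−0.0880·3/12) + 11.38·e^(−0.0880·4/12)
I = 3.4844 + 9.6259 + 11.0510 = 24.1613
F = (S − I)·e^(rT) = (328.00 − 24.1613) · e^(0.0880·5/12)
= 303.8387 · e^0.036667 = 303.8387 × 1.037348 = ¥315.19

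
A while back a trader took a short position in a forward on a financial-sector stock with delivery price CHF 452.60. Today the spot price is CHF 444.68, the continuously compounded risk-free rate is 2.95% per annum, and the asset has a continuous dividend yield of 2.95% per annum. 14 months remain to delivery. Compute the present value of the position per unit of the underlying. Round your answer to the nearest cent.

Current fair forward for the remaining 14 months: F = S·e^((r − q)·T), (r − q) = 0.0295 − 0.0295 = 0.0000
F = 444.68 · e^(0.0000 × 14/12) = 444.68 × 1.000000 = 444.6800
Value of long forward = (F − K)·e^(−rT) = (444.6800 − 452.60) · e^(−0.0295·14/12)
= -7.9200 × 0.966169 = -7.65
Short position value = −(long value) = CHF 7.65

CHF 7.65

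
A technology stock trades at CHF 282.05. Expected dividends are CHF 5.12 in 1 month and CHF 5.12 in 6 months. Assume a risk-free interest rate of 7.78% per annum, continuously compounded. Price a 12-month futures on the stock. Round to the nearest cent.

PV(dividends) I = 5.12·e^(−0.0778·1/12) + 5.12·e^(−0.0778·6/12)
I = 5.0869 + 4.9247 = 10.0116
F = (S − I)·e^(rT) = (282.05 − 10.0116) · e^(0.0778·12/12)
= 272.0384 · e^0.077800 = 272.0384 × 1.080906 = CHF 294.05

CHF 294.05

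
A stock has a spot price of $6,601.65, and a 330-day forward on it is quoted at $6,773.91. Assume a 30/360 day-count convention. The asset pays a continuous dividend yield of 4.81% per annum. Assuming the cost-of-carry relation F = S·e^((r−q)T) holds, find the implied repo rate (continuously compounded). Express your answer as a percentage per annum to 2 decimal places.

7.62%

From F = S·e^((r−q)T): (r − q) = ln(F/S)/T
ln(6773.91/6601.65) = ln(1.026093) = 0.025758
(r − q) = 0.025758 / (330/360) = 0.028100
r = ln(F/S)/T + q = 0.028100 + 0.0481 = 0.076200
r = 7.62%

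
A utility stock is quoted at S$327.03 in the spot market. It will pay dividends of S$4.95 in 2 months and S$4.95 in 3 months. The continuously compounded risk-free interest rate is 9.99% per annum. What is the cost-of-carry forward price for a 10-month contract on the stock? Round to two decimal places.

S$344.88

PV(dividends) I = 4.95·e^(−0.0999·2/12) + 4.95·e^(−0.0999·3/12)
I = 4.8683 + 4.8279 = 9.6962
F = (S − I)·e^(rT) = (327.03 − 9.6962) · e^(0.0999·10/12)
= 317.3338 · e^0.083250 = 317.3338 × 1.086813 = S$344.88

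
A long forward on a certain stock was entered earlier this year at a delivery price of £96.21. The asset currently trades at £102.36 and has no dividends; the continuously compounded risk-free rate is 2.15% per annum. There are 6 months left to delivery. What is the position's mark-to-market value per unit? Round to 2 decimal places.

£7.18

Current fair forward for the remaining 6 months: F = S·e^(r·T), r = 0.0215
F = 102.36 · e^(0.0215 × 6/12) = 102.36 × 1.010808 = 103.4663
Value of long forward = (F − K)·e^(−rT) = (103.4663 − 96.21) · e^(−0.0215·6/12)
= 7.2563 × 0.989308 = 7.18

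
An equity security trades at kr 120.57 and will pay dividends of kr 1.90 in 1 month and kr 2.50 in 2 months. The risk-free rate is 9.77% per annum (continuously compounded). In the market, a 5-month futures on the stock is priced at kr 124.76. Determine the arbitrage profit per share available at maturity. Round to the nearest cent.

kr 3.71 per share

PV(dividends) I = 1.90·e^(−0.0977·1/12) + 2.50·e^(−0.0977·2/12) = 4.3442
Fair futures F* = (S − I)·e^(rT) = (120.57 − 4.3442)·e^0.040708 = 116.2258 × 1.041548 = 121.0547
Market kr 124.76 > fair 121.0547: forward overpriced → cash-and-carry (borrow at r, buy the stock and collect the dividends, short the forward).
Profit at T = |F_mkt − F*| = |124.76 − 121.0547| = kr 3.71 per share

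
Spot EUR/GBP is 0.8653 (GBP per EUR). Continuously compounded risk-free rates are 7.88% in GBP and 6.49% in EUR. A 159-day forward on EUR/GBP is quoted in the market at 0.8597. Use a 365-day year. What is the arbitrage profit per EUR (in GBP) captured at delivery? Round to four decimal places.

0.0109 per EUR (in GBP)

Fair forward: F* = S·e^(carry·T), with carry = (r_GBP − r_EUR) = 0.0788 − 0.0649 = 0.0139
F* = 0.8653 · e^(0.0139 × 159/365) = 0.8653 · e^0.006055 = 0.8653 × 1.006073 = 0.8706
Market 0.8597 < fair 0.8706: forward underpriced → reverse cash-and-carry (short spot, go long the forward).
At maturity, profit = |F_mkt − F*| = |0.8597 − 0.8706| = 0.0109 per EUR (in GBP)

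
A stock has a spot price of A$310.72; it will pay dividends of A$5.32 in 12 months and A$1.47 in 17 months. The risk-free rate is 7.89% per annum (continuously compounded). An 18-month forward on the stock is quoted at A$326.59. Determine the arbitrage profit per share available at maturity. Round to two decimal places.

A$16.15 per share

PV(dividends) I = 5.32·e^(−0.0789·12/12) + 1.47·e^(−0.0789·17/12) = 6.2309
Fair forward F* = (S − I)·e^(rT) = (310.72 − 6.2309)·e^0.118350 = 304.4891 × 1.125638 = 342.7445
Market A$326.59 < fair 342.7445: forward underpriced → reverse cash-and-carry (short the stock, invest proceeds at r, pay the dividends, go long the forward).
Profit at T = |F_mkt − F*| = |326.59 − 342.7445| = A$16.15 per share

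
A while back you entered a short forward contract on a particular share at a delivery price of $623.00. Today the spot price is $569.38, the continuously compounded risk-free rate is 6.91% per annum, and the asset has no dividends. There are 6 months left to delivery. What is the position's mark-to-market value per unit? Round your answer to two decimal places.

Current fair forward for the remaining 6 months: F = S·e^(r·T), r = 0.0691
F = 569.38 · e^(0.0691 × 6/12) = 569.38 × 1.035154 = 589.3960
Value of long forward = (F − K)·e^(−rT) = (589.3960 − 623.00) · e^(−0.0691·6/12)
= -33.6040 × 0.966040 = -32.46
Short position value = −(long value) = $32.46

$32.46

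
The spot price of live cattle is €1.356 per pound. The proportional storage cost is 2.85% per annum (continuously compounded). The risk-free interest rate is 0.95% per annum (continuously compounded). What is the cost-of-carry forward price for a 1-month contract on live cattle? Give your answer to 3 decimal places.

€1.360 per pound

Net carry = r + u − y = 0.0095 + 0.0285 − 0.0000 = 0.0380
F = S·e^((r+u−y)T) = 1.356 · e^(0.0380 × 1/12) = 1.356 · e^0.003167
= 1.356 × 1.003172 = €1.360 per pound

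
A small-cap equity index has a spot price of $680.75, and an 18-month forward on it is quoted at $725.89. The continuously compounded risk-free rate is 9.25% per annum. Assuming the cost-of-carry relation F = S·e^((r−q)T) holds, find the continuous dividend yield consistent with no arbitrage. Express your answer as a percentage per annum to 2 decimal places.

From F = S·e^((r−q)T): (r − q) = ln(F/S)/T
ln(725.89/680.75) = ln(1.066309) = 0.064203
(r − q) = 0.064203 / (18/12) = 0.042802
q = r − ln(F/S)/T = 0.0925 − 0.042802 = 0.049698
q = 4.97%

4.97%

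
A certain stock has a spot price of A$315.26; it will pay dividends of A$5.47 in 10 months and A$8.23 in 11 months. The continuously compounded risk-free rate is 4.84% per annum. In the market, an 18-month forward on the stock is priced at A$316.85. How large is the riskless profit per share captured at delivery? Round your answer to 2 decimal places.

A$8.03 per share

PV(dividends) I = 5.47·e^(−0.0484·10/12) + 8.23·e^(−0.0484·11/12) = 13.1266
Fair forward F* = (S − I)·e^(rT) = (315.26 − 13.1266)·e^0.072600 = 302.1334 × 1.075300 = 324.8840
Market A$316.85 < fair 324.8840: forward underpriced → reverse cash-and-carry (short the stock, invest proceeds at r, pay the dividends, go long the forward).
Profit at T = |F_mkt − F*| = |316.85 − 324.8840| = A$8.03 per share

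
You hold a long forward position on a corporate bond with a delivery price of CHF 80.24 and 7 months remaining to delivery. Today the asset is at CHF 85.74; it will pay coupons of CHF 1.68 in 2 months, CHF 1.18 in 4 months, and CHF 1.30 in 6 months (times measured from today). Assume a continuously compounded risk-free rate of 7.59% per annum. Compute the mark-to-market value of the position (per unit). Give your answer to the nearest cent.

CHF 4.91

PV(remaining coupons) I = 1.68·e^(−0.0759·2/12) + 1.18·e^(−0.0759·4/12) + 1.30·e^(−0.0759·6/12) = 4.0610
Current forward F = (S − I)·e^(rT) = (85.74 − 4.0610)·e^(0.0759·7/12) = 81.6790 × 1.045270 = 85.3766
Value (long) = (F − K)·e^(−rT) = (85.3766 − 80.24) × 0.956691 = 4.9141
Value = CHF 4.91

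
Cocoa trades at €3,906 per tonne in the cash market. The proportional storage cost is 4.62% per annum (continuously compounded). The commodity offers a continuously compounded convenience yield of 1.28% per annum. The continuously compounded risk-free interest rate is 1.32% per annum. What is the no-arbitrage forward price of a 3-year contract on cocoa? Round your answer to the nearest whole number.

€4,492 per tonne

Net carry = r + u − y = 0.0132 + 0.0462 − 0.0128 = 0.0466
F = S·e^((r+u−y)T) = 3906 · e^(0.0466 × 3) = 3906 · e^0.139800
= 3906 × 1.150044 = €4,492 per tonne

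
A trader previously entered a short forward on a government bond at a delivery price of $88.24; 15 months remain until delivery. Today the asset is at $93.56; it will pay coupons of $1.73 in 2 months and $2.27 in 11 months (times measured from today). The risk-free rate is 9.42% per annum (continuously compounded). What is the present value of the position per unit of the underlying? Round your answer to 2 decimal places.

-$11.34

PV(remaining coupons) I = 1.73·e^(−0.0942·2/12) + 2.27·e^(−0.0942·11/12) = 3.7853
Current forward F = (S − I)·e^(rT) = (93.56 − 3.7853)·e^(0.0942·15/12) = 89.7747 × 1.124963 = 100.9932
Value (long) = (F − K)·e^(−rT) = (100.9932 − 88.24) × 0.888918 = 11.3365
Short position value = −(long value) = -$11.34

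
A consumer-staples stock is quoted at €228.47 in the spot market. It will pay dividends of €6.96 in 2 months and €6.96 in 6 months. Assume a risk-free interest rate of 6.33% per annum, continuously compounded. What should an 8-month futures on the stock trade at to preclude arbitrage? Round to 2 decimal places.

PV(dividends) I = 6.96·e^(−0.0633·2/12) + 6.96·e^(−0.0633·6/12)
I = 6.8870 + 6.7432 = 13.6302
F = (S − I)·e^(rT) = (228.47 − 13.6302) · e^(0.0633·8/12)
= 214.8398 · e^0.042200 = 214.8398 × 1.043103 = €224.10

€224.10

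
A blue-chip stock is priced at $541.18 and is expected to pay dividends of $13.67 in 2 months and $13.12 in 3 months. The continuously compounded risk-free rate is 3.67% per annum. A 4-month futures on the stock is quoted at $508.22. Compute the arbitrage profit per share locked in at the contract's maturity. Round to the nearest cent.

$12.71 per share

PV(dividends) I = 13.67·e^(−0.0367·2/12) + 13.12·e^(−0.0367·3/12) = 26.5868
Fair futures F* = (S − I)·e^(rT) = (541.18 − 26.5868)·e^0.012233 = 514.5932 × 1.012308 = 520.9268
Market $508.22 < fair 520.9268: forward underpriced → reverse cash-and-carry (short the stock, invest proceeds at r, pay the dividends, go long the forward).
Profit at T = |F_mkt − F*| = |508.22 − 520.9268| = $12.71 per share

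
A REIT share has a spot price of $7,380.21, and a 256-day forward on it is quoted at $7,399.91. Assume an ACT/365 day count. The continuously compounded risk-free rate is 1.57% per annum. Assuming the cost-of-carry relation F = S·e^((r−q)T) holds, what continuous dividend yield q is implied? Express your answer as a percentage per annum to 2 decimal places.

1.19%

From F = S·e^((r−q)T): (r − q) = ln(F/S)/T
ln(7399.91/7380.21) = ln(1.002669) = 0.002665
(r − q) = 0.002665 / (256/365) = 0.003800
q = r − ln(F/S)/T = 0.0157 − 0.003800 = 0.011900
q = 1.19%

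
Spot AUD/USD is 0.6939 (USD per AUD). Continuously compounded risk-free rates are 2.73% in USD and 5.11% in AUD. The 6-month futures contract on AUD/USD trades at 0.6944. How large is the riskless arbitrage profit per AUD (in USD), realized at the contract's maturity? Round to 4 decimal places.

Fair futures: F* = S·e^(carry·T), with carry = (r_USD − r_AUD) = 0.0273 − 0.0511 = -0.0238
F* = 0.6939 · e^(-0.0238 × 6/12) = 0.6939 · e^-0.011900 = 0.6939 × 0.988171 = 0.6857
Market 0.6944 > fair 0.6857: forward overpriced → cash-and-carry (buy spot, short the forward).
At maturity, profit = |F_mkt − F*| = |0.6944 − 0.6857| = 0.0087 per AUD (in USD)

0.0087 per AUD (in USD)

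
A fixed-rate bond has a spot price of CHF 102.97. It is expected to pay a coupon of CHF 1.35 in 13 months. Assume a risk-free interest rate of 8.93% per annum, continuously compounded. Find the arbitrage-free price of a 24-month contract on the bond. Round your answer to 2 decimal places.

CHF 121.64

PV(coupons) I = 1.35·e^(−0.0893·13/12)
I = 1.2255
F = (S − I)·e^(rT) = (102.97 − 1.2255) · e^(0.0893·24/12)
= 101.7445 · e^0.178600 = 101.7445 × 1.195542 = CHF 121.64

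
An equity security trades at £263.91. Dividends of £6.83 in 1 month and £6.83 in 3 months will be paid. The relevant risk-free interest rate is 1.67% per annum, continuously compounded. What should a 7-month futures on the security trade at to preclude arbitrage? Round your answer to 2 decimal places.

£252.74

PV(dividends) I = 6.83·e^(−0.0167·1/12) + 6.83·e^(−0.0167·3/12)
I = 6.8205 + 6.8015 = 13.6220
F = (S − I)·e^(rT) = (263.91 − 13.6220) · e^(0.0167·7/12)
= 250.2880 · e^0.009742 = 250.2880 × 1.009790 = £252.74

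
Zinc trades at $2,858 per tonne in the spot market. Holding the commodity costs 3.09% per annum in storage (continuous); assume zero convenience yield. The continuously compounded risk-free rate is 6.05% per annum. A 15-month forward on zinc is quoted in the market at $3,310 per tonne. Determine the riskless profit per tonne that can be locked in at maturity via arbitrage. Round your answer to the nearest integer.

$106 per tonne

Fair forward: F* = S·e^(carry·T), with carry = (r + u) = 0.0605 + 0.0309 = 0.0914
F* = 2858 · e^(0.0914 × 15/12) = 2858 · e^0.114250 = 2858 × 1.121032 = $3203.9095
Market $3310 > fair $3203.9095: forward overpriced → cash-and-carry (buy spot, short the forward).
At maturity, profit = |F_mkt − F*| = |3310 − 3203.9095| = $106 per tonne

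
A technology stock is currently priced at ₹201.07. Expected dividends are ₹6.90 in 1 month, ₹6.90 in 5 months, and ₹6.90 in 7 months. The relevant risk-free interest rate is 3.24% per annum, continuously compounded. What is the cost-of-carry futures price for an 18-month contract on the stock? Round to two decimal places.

PV(dividends) I = 6.90·e^(−0.0324·1/12) + 6.90·e^(−0.0324·5/12) + 6.90·e^(−0.0324·7/12)
I = 6.8814 + 6.8075 + 6.7708 = 20.4597
F = (S − I)·e^(rT) = (201.07 − 20.4597) · e^(0.0324·18/12)
= 180.6103 · e^0.048600 = 180.6103 × 1.049800 = ₹189.60

₹189.60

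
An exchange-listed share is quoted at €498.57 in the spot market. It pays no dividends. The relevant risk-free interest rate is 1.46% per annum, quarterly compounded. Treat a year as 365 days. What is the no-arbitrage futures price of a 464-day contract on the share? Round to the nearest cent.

F = S · (1+r/4)^(4T)
= 498.57 × 1.018699
F = €507.89

€507.89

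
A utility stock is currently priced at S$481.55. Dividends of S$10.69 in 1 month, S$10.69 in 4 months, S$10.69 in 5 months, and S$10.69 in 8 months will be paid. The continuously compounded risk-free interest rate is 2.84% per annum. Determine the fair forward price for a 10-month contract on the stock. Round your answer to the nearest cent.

PV(dividends) I = 10.69·e^(−0.0284·1/12) + 10.69·e^(−0.0284·4/12) + 10.69·e^(−0.0284·5/12) + 10.69·e^(−0.0284·8/12)
I = 10.6647 + 10.5893 + 10.5642 + 10.4895 = 42.3077
F = (S − I)·e^(rT) = (481.55 − 42.3077) · e^(0.0284·10/12)
= 439.2423 · e^0.023667 = 439.2423 × 1.023949 = S$449.76

S$449.76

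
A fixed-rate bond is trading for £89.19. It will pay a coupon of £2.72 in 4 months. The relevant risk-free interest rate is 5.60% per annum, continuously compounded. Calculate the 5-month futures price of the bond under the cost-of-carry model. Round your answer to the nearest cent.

£88.56

PV(coupons) I = 2.72·e^(−0.0560·4/12)
I = 2.6697
F = (S − I)·e^(rT) = (89.19 − 2.6697) · e^(0.0560·5/12)
= 86.5203 · e^0.023333 = 86.5203 × 1.023607 = £88.56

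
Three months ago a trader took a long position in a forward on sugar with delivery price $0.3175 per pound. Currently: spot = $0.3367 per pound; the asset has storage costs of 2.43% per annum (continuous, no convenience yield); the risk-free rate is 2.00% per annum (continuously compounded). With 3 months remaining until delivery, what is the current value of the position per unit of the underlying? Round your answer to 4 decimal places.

Current fair forward for the remaining 3 months: F = S·e^((r + u)·T), (r + u) = 0.0200 + 0.0243 = 0.0443
F = 0.3367 · e^(0.0443 × 3/12) = 0.3367 × 1.011137 = 0.3404
Value of long forward = (F − K)·e^(−rT) = (0.3404 − 0.3175) · e^(−0.0200·3/12)
= 0.0229 × 0.995012 = 0.0228

$0.0228 per pound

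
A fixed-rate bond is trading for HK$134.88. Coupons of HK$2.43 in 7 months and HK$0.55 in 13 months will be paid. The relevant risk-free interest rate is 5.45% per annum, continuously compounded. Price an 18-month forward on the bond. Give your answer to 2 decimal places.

PV(coupons) I = 2.43·e^(−0.0545·7/12) + 0.55·e^(−0.0545·13/12)
I = 2.3540 + 0.5185 = 2.8725
F = (S − I)·e^(rT) = (134.88 − 2.8725) · e^(0.0545·18/12)
= 132.0075 · e^0.081750 = 132.0075 × 1.085184 = HK$143.25

HK$143.25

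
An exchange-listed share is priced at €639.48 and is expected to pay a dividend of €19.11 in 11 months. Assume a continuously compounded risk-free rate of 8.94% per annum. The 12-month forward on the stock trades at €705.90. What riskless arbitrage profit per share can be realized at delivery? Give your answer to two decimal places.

PV(dividends) I = 19.11·e^(−0.0894·11/12) = 17.6064
Fair forward F* = (S − I)·e^(rT) = (639.48 − 17.6064)·e^0.089400 = 621.8736 × 1.093518 = 680.0300
Market €705.90 > fair 680.0300: forward overpriced → cash-and-carry (borrow at r, buy the stock and collect the dividends, short the forward).
Profit at T = |F_mkt − F*| = |705.90 − 680.0300| = €25.87 per share

€25.87 per share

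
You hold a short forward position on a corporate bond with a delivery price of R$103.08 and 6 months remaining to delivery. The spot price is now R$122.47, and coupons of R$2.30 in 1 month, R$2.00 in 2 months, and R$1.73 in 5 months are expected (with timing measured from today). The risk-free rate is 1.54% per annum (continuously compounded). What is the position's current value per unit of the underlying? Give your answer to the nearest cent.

-R$14.17

PV(remaining coupons) I = 2.30·e^(−0.0154·1/12) + 2.00·e^(−0.0154·2/12) + 1.73·e^(−0.0154·5/12) = 6.0109
Current forward F = (S − I)·e^(rT) = (122.47 − 6.0109)·e^(0.0154·6/12) = 116.4591 × 1.007730 = 117.3593
Value (long) = (F − K)·e^(−rT) = (117.3593 − 103.08) × 0.992330 = 14.1698
Short position value = −(long value) = -R$14.17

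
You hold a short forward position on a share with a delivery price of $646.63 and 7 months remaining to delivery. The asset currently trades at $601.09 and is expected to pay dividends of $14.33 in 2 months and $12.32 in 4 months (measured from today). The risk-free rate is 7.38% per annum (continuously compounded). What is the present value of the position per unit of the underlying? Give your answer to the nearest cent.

PV(remaining dividends) I = 14.33·e^(−0.0738·2/12) + 12.32·e^(−0.0738·4/12) = 26.1754
Current forward F = (S − I)·e^(rT) = (601.09 − 26.1754)·e^(0.0738·7/12) = 574.9146 × 1.043990 = 600.2051
Value (long) = (F − K)·e^(−rT) = (600.2051 − 646.63) × 0.957863 = -44.4687
Short position value = −(long value) = $44.47

$44.47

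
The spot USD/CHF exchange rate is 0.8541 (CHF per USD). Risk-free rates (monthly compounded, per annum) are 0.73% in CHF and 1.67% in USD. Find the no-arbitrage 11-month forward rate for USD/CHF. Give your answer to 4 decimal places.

0.8468

By covered interest parity, F = S · (1+r_CHF/12)^(12T) / (1+r_USD/12)^(12T)
= 0.8541 × 1.006712 / 1.015415 = 0.8541 × 0.991429
F = 0.8468 CHF per USD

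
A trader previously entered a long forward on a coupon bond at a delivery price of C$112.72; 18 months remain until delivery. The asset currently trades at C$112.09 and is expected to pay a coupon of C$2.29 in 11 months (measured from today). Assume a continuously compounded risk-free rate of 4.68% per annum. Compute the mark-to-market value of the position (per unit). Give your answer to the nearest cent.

C$4.82

PV(remaining coupons) I = 2.29·e^(−0.0468·11/12) = 2.1938
Current forward F = (S − I)·e^(rT) = (112.09 − 2.1938)·e^(0.0468·18/12) = 109.8962 × 1.072723 = 117.8882
Value (long) = (F − K)·e^(−rT) = (117.8882 − 112.72) × 0.932207 = 4.8178
Value = C$4.82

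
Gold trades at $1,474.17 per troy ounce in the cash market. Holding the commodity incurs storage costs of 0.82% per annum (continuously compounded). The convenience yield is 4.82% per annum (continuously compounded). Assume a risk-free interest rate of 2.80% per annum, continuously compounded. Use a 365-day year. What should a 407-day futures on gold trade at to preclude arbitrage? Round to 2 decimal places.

Net carry = r + u − y = 0.0280 + 0.0082 − 0.0482 = -0.0120
F = S·e^((r+u−y)T) = 1474.17 · e^(-0.0120 × 407/365) = 1474.17 · e^-0.01338082
= 1474.17 × 0.98670831 = $1,454.58 per troy ounce

$1,454.58 per troy ounce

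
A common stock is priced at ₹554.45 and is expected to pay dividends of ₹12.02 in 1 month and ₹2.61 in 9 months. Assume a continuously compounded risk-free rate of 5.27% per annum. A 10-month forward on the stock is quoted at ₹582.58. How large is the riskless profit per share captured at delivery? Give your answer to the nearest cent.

PV(dividends) I = 12.02·e^(−0.0527·1/12) + 2.61·e^(−0.0527·9/12) = 14.4762
Fair forward F* = (S − I)·e^(rT) = (554.45 − 14.4762)·e^0.043917 = 539.9738 × 1.044896 = 564.2165
Market ₹582.58 > fair 564.2165: forward overpriced → cash-and-carry (borrow at r, buy the stock and collect the dividends, short the forward).
Profit at T = |F_mkt − F*| = |582.58 − 564.2165| = ₹18.36 per share

₹18.36 per share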